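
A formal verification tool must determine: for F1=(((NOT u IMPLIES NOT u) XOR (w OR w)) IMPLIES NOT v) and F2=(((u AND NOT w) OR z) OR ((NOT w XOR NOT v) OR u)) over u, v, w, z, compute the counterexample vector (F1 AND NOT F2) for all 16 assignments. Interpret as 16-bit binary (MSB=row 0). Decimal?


F1 = (((NOT u IMPLIES NOT u) XOR (w OR w)) IMPLIES NOT v)
F2 = (((u AND NOT w) OR z) OR ((NOT w XOR NOT v) OR u))
Counterexample to F1=>F2 is where F1=1 and F2=0.
Evaluate each row (bits = u,v,w,z, MSB first):
  row 0 [0000]: F1=1 F2=0 -> F1&~F2 -> 1
  row 1 [0001]: F1=1 F2=1 -> F1&~F2 -> 0
  row 2 [0010]: F1=1 F2=1 -> F1&~F2 -> 0
  row 3 [0011]: F1=1 F2=1 -> F1&~F2 -> 0
  row 4 [0100]: F1=0 F2=1 -> F1&~F2 -> 0
  row 5 [0101]: F1=0 F2=1 -> F1&~F2 -> 0
  row 6 [0110]: F1=1 F2=0 -> F1&~F2 -> 1
  row 7 [0111]: F1=1 F2=1 -> F1&~F2 -> 0
  row 8 [1000]: F1=1 F2=1 -> F1&~F2 -> 0
  row 9 [1001]: F1=1 F2=1 -> F1&~F2 -> 0
  row 10 [1010]: F1=1 F2=1 -> F1&~F2 -> 0
  row 11 [1011]: F1=1 F2=1 -> F1&~F2 -> 0
  row 12 [1100]: F1=0 F2=1 -> F1&~F2 -> 0
  row 13 [1101]: F1=0 F2=1 -> F1&~F2 -> 0
  row 14 [1110]: F1=1 F2=1 -> F1&~F2 -> 0
  row 15 [1111]: F1=1 F2=1 -> F1&~F2 -> 0
Full result column, 4 rows per line (u,v fixed per line; w,z runs 00..11 left to right):
  rows 0-3 [u,v=00]: 1000  = hex 8
  rows 4-7 [u,v=01]: 0010  = hex 2
  rows 8-11 [u,v=10]: 0000  = hex 0
  rows 12-15 [u,v=11]: 0000  = hex 0
Counterexample vector (row 0 .. row 15) = 1000001000000000
Output column grouped in 4s = 1000 0010 0000 0000 = 0x8200
Convert to decimal digit by digit (value = value*16 + digit):
  8 -> 8
  8*16 + 2 = 130
  130*16 + 0 = 2080
  2080*16 + 0 = 33280
Decimal = 33280

33280


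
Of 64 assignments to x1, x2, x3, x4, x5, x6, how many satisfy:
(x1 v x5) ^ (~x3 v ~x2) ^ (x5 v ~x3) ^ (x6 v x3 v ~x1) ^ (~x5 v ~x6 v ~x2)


CNF with 5 clauses over 6 vars (64 assignments).
An assignment satisfies CNF iff every clause has >=1 true literal.
Check each row (bits = x1,x2,x3,x4,x5,x6; clause T/F shown):
  row 0 [000000]: clauses=FTTTT -> 0
  row 1 [000001]: clauses=FTTTT -> 0
  row 2 [000010]: clauses=TTTTT -> 1
  row 3 [000011]: clauses=TTTTT -> 1
  row 4 [000100]: clauses=FTTTT -> 0
  (every remaining row is evaluated the same way; all 64 results are listed next)
Full result column, 8 rows per line (x1,x2,x3 fixed per line; x4,x5,x6 runs 000..111 left to right):
  rows 0-7 [x1,x2,x3=000]: 00110011  (ones: 4)
  rows 8-15 [x1,x2,x3=001]: 00110011  (ones: 4)
  rows 16-23 [x1,x2,x3=010]: 00100010  (ones: 2)
  rows 24-31 [x1,x2,x3=011]: 00000000  (ones: 0)
  rows 32-39 [x1,x2,x3=100]: 01010101  (ones: 4)
  rows 40-47 [x1,x2,x3=101]: 00110011  (ones: 4)
  rows 48-55 [x1,x2,x3=110]: 01000100  (ones: 2)
  rows 56-63 [x1,x2,x3=111]: 00000000  (ones: 0)
Satisfying assignments = 4+4+2+0+4+4+2+0 = 20

20


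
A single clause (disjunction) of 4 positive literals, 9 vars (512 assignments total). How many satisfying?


Step 1: Total=2^9=512
Step 2: Unsat when all 4 false: 2^5=32
Step 3: Sat=512-32=480

480


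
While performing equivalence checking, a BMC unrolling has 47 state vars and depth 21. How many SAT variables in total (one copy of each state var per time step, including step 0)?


BMC unrolls to depth k, creating one copy of each state var for steps 0..k.
Step count = 21 + 1 = 22 (steps 0 through 21)
Vars per step = 47
Total = 47 * 22 = 1034

1034


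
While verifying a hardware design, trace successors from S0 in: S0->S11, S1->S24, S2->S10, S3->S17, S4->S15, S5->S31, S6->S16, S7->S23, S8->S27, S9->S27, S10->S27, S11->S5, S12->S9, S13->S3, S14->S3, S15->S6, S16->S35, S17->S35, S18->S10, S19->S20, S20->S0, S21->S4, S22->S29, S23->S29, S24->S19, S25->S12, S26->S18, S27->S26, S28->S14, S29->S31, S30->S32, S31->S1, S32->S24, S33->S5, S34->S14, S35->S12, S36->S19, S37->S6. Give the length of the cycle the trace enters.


Trace from S0 until a state repeats:
  S0 -> S11 -> S5 -> S31 -> S1 -> S24 -> S19 -> S20 -> S0
S0 first seen at step 0, revisited at step 8.
Cycle length = 8 - 0 = 8

8


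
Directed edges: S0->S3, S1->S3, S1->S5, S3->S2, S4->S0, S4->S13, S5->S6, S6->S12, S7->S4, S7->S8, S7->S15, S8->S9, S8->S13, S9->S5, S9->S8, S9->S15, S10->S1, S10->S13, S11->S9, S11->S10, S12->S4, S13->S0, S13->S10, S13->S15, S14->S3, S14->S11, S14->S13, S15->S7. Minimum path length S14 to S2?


BFS layer-by-layer from S14:
  dist 0: {S14}
  dist 1: {S3, S11, S13}
  dist 2: {S0, S2, S9, S10, S15}
  -> S2 reached at distance 2
Shortest path length = 2

2


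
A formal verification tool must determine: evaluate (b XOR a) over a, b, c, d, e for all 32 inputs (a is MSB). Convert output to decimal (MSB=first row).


Formula: (b XOR a) over a, b, c, d, e (32 rows)
Evaluate each row (bits = a,b,c,d,e, MSB first):
  row 0 [00000]: (0 XOR 0) -> 0
  row 1 [00001]: (0 XOR 0) -> 0
  row 2 [00010]: (0 XOR 0) -> 0
  row 3 [00011]: (0 XOR 0) -> 0
  row 4 [00100]: (0 XOR 0) -> 0
  row 5 [00101]: (0 XOR 0) -> 0
  row 6 [00110]: (0 XOR 0) -> 0
  row 7 [00111]: (0 XOR 0) -> 0
  row 8 [01000]: (1 XOR 0) -> 1
  row 9 [01001]: (1 XOR 0) -> 1
  row 10 [01010]: (1 XOR 0) -> 1
  row 11 [01011]: (1 XOR 0) -> 1
  row 12 [01100]: (1 XOR 0) -> 1
  row 13 [01101]: (1 XOR 0) -> 1
  row 14 [01110]: (1 XOR 0) -> 1
  row 15 [01111]: (1 XOR 0) -> 1
  row 16 [10000]: (0 XOR 1) -> 1
  row 17 [10001]: (0 XOR 1) -> 1
  row 18 [10010]: (0 XOR 1) -> 1
  row 19 [10011]: (0 XOR 1) -> 1
  row 20 [10100]: (0 XOR 1) -> 1
  row 21 [10101]: (0 XOR 1) -> 1
  row 22 [10110]: (0 XOR 1) -> 1
  row 23 [10111]: (0 XOR 1) -> 1
  row 24 [11000]: (1 XOR 1) -> 0
  row 25 [11001]: (1 XOR 1) -> 0
  row 26 [11010]: (1 XOR 1) -> 0
  row 27 [11011]: (1 XOR 1) -> 0
  row 28 [11100]: (1 XOR 1) -> 0
  row 29 [11101]: (1 XOR 1) -> 0
  row 30 [11110]: (1 XOR 1) -> 0
  row 31 [11111]: (1 XOR 1) -> 0
Full result column, 4 rows per line (a,b,c fixed per line; d,e runs 00..11 left to right):
  rows 0-3 [a,b,c=000]: 0000  = hex 0
  rows 4-7 [a,b,c=001]: 0000  = hex 0
  rows 8-11 [a,b,c=010]: 1111  = hex F
  rows 12-15 [a,b,c=011]: 1111  = hex F
  rows 16-19 [a,b,c=100]: 1111  = hex F
  rows 20-23 [a,b,c=101]: 1111  = hex F
  rows 24-27 [a,b,c=110]: 0000  = hex 0
  rows 28-31 [a,b,c=111]: 0000  = hex 0
Output column (row 0 .. row 31) = 00000000111111111111111100000000
Output column grouped in 4s = 0000 0000 1111 1111 1111 1111 0000 0000 = 0x00FFFF00
Convert to decimal digit by digit (value = value*16 + digit):
  0 -> 0
  0*16 + 0 = 0
  0*16 + 15 (F) = 15
  15*16 + 15 (F) = 255
  255*16 + 15 (F) = 4095
  4095*16 + 15 (F) = 65535
  65535*16 + 0 = 1048560
  1048560*16 + 0 = 16776960
Decimal = 16776960

16776960


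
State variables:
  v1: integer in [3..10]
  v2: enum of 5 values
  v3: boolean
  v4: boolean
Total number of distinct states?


State space = product of domain sizes of all variables.
Domain sizes:
  v1 (integer in [3..10]): 8
  v2 (enum of 5 values): 5
  v3 (boolean): 2
  v4 (boolean): 2
Product = 8 * 5 * 2 * 2 = 160

160


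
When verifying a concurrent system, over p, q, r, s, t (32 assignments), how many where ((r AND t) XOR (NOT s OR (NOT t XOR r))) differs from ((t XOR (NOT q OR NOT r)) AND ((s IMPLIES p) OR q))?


F1 = ((r AND t) XOR (NOT s OR (NOT t XOR r)))
F2 = ((t XOR (NOT q OR NOT r)) AND ((s IMPLIES p) OR q))
Evaluate both on each of 32 rows (bits = p,q,r,s,t):
  row 0 [00000]: F1=1 F2=1 -> 0
  row 1 [00001]: F1=1 F2=0 (differ) -> 1
  row 2 [00010]: F1=1 F2=0 (differ) -> 1
  row 3 [00011]: F1=0 F2=0 -> 0
  row 4 [00100]: F1=1 F2=1 -> 0
  row 5 [00101]: F1=0 F2=0 -> 0
  row 6 [00110]: F1=0 F2=0 -> 0
  row 7 [00111]: F1=0 F2=0 -> 0
  row 8 [01000]: F1=1 F2=1 -> 0
  row 9 [01001]: F1=1 F2=0 (differ) -> 1
  row 10 [01010]: F1=1 F2=1 -> 0
  row 11 [01011]: F1=0 F2=0 -> 0
  row 12 [01100]: F1=1 F2=0 (differ) -> 1
  row 13 [01101]: F1=0 F2=1 (differ) -> 1
  row 14 [01110]: F1=0 F2=0 -> 0
  row 15 [01111]: F1=0 F2=1 (differ) -> 1
  row 16 [10000]: F1=1 F2=1 -> 0
  row 17 [10001]: F1=1 F2=0 (differ) -> 1
  row 18 [10010]: F1=1 F2=1 -> 0
  row 19 [10011]: F1=0 F2=0 -> 0
  row 20 [10100]: F1=1 F2=1 -> 0
  row 21 [10101]: F1=0 F2=0 -> 0
  row 22 [10110]: F1=0 F2=1 (differ) -> 1
  row 23 [10111]: F1=0 F2=0 -> 0
  row 24 [11000]: F1=1 F2=1 -> 0
  row 25 [11001]: F1=1 F2=0 (differ) -> 1
  row 26 [11010]: F1=1 F2=1 -> 0
  row 27 [11011]: F1=0 F2=0 -> 0
  row 28 [11100]: F1=1 F2=0 (differ) -> 1
  row 29 [11101]: F1=0 F2=1 (differ) -> 1
  row 30 [11110]: F1=0 F2=0 -> 0
  row 31 [11111]: F1=0 F2=1 (differ) -> 1
Full result column, 8 rows per line (p,q fixed per line; r,s,t runs 000..111 left to right):
  rows 0-7 [p,q=00]: 01100000  (ones: 2)
  rows 8-15 [p,q=01]: 01001101  (ones: 4)
  rows 16-23 [p,q=10]: 01000010  (ones: 2)
  rows 24-31 [p,q=11]: 01001101  (ones: 4)
Disagreements = 2+4+2+4 = 12

12


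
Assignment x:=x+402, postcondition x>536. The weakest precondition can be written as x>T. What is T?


Formula: wp(x:=E, P) = P[E/x] (substitute E for x in postcondition)
Step 1: Postcondition: x>536
Step 2: Substitute x+402 for x: x+402>536
Step 3: Solve for x: x > 536-402 = 134

134


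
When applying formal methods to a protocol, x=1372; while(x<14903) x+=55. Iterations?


Step 1: x goes from 1372 toward 14903 by 55; the body runs while x<14903, so iterations = ceil((bound-start)/step)
Step 2: Distance=13531
Step 3: ceil(13531/55)=247

247


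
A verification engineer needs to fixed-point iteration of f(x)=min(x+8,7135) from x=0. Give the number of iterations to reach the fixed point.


Step 1: x=0, cap=7135, increment=8
Step 2: x grows by 8 each step until capped at 7135; fixed point is x=7135
Step 3: iterations = ceil(7135/8) = 892

892


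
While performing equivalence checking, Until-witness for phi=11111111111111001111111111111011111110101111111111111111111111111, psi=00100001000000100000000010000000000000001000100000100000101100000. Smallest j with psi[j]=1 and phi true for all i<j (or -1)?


(phi U psi) at 0: need smallest j with psi[j]=1 and phi[i]=1 for all i in [0,j).
Scan from step 0:
  step 0: phi=1, psi=0 -> continue
  step 1: phi=1, psi=0 -> continue
  step 2: psi=1 and phi held for [0,2) -> witness found
Witness step = 2

2


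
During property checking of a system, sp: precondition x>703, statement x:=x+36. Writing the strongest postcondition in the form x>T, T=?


Formula: sp(P, x:=E) = exists old_x. (x = E[old_x/x]) AND P[old_x/x] (old_x is the value of x before the assignment; eliminate old_x by solving x = E[old_x/x] for old_x)
Step 1: Precondition P: x>703, i.e. old_x > 703
Step 2: Assignment gives x = old_x + 36, so old_x = x - 36
Step 3: Substitute into P: x - 36 > 703
Step 4: Simplify: x > 703+36 = 739

739


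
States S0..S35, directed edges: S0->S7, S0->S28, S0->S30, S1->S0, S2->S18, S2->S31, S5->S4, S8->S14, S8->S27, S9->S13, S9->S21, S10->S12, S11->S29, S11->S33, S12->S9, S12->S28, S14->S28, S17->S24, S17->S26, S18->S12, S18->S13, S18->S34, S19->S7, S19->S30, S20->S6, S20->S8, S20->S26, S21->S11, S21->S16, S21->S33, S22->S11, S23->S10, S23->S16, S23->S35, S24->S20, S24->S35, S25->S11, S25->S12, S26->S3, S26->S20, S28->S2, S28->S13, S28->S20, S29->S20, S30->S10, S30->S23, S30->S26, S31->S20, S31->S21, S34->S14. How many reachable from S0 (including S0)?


BFS from S0:
  layer 0: {S0}
  layer 1: {S7, S28, S30}
  layer 2: {S2, S10, S13, S20, S23, S26}
  layer 3: {S3, S6, S8, S12, S16, S18, S31, S35}
  layer 4: {S9, S14, S21, S27, S34}
  layer 5: {S11, S33}
  layer 6: {S29}
Reachable set: {S0, S2, S3, S6, S7, S8, S9, S10, S11, S12, S13, S14, S16, S18, S20, S21, S23, S26, S27, S28, S29, S30, S31, S33, S34, S35}
Count = 26

26


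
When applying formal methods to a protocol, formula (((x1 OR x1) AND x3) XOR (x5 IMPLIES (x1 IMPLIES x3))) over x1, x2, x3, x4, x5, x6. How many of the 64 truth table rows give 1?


Formula: (((x1 OR x1) AND x3) XOR (x5 IMPLIES (x1 IMPLIES x3))) over 6 vars (64 rows)
Evaluate each row (x1, x2, x3, x4, x5, x6 as bits, MSB first):
  row 0 [000000]: (((0 OR 0) AND 0) XOR (0 IMPLIES (0 IMPLIES 0))) -> 1
  row 1 [000001]: (((0 OR 0) AND 0) XOR (0 IMPLIES (0 IMPLIES 0))) -> 1
  row 2 [000010]: (((0 OR 0) AND 0) XOR (1 IMPLIES (0 IMPLIES 0))) -> 1
  row 3 [000011]: (((0 OR 0) AND 0) XOR (1 IMPLIES (0 IMPLIES 0))) -> 1
  row 4 [000100]: (((0 OR 0) AND 0) XOR (0 IMPLIES (0 IMPLIES 0))) -> 1
  (every remaining row is evaluated the same way; all 64 results are listed next)
Full result column, 8 rows per line (x1,x2,x3 fixed per line; x4,x5,x6 runs 000..111 left to right):
  rows 0-7 [x1,x2,x3=000]: 11111111  (ones: 8)
  rows 8-15 [x1,x2,x3=001]: 11111111  (ones: 8)
  rows 16-23 [x1,x2,x3=010]: 11111111  (ones: 8)
  rows 24-31 [x1,x2,x3=011]: 11111111  (ones: 8)
  rows 32-39 [x1,x2,x3=100]: 11001100  (ones: 4)
  rows 40-47 [x1,x2,x3=101]: 00000000  (ones: 0)
  rows 48-55 [x1,x2,x3=110]: 11001100  (ones: 4)
  rows 56-63 [x1,x2,x3=111]: 00000000  (ones: 0)
Count of 1-rows = 8+8+8+8+4+0+4+0 = 40

40


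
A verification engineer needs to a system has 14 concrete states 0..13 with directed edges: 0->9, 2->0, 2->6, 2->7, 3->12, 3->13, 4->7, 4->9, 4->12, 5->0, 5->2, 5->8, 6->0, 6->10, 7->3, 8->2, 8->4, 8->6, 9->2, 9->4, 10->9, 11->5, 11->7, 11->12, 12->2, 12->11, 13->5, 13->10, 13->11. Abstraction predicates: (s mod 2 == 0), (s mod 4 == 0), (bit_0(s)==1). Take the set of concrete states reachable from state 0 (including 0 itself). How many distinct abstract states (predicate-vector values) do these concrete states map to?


BFS from 0:
Concrete reachable: {0, 2, 3, 4, 5, 6, 7, 8, 9, 10, 11, 12, 13}
Abstract via predicates (s mod 2 == 0), (s mod 4 == 0), (bit_0(s)==1):
  (0,0,1) <- {3, 5, 7, 9, 11, 13}
  (1,0,0) <- {2, 6, 10}
  (1,1,0) <- {0, 4, 8, 12}
Distinct abstract states = 3

3


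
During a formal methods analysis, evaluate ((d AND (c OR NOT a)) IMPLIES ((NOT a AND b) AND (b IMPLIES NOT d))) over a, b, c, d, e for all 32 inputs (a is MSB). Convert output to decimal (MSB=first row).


Formula: ((d AND (c OR NOT a)) IMPLIES ((NOT a AND b) AND (b IMPLIES NOT d))) over a, b, c, d, e (32 rows)
Evaluate each row (bits = a,b,c,d,e, MSB first):
  row 0 [00000]: ((0 AND (0 OR NOT 0)) IMPLIES ((NOT 0 AND 0) AND (0 IMPLIES NOT 0))) -> 1
  row 1 [00001]: ((0 AND (0 OR NOT 0)) IMPLIES ((NOT 0 AND 0) AND (0 IMPLIES NOT 0))) -> 1
  row 2 [00010]: ((1 AND (0 OR NOT 0)) IMPLIES ((NOT 0 AND 0) AND (0 IMPLIES NOT 1))) -> 0
  row 3 [00011]: ((1 AND (0 OR NOT 0)) IMPLIES ((NOT 0 AND 0) AND (0 IMPLIES NOT 1))) -> 0
  row 4 [00100]: ((0 AND (1 OR NOT 0)) IMPLIES ((NOT 0 AND 0) AND (0 IMPLIES NOT 0))) -> 1
  row 5 [00101]: ((0 AND (1 OR NOT 0)) IMPLIES ((NOT 0 AND 0) AND (0 IMPLIES NOT 0))) -> 1
  row 6 [00110]: ((1 AND (1 OR NOT 0)) IMPLIES ((NOT 0 AND 0) AND (0 IMPLIES NOT 1))) -> 0
  row 7 [00111]: ((1 AND (1 OR NOT 0)) IMPLIES ((NOT 0 AND 0) AND (0 IMPLIES NOT 1))) -> 0
  row 8 [01000]: ((0 AND (0 OR NOT 0)) IMPLIES ((NOT 0 AND 1) AND (1 IMPLIES NOT 0))) -> 1
  row 9 [01001]: ((0 AND (0 OR NOT 0)) IMPLIES ((NOT 0 AND 1) AND (1 IMPLIES NOT 0))) -> 1
  row 10 [01010]: ((1 AND (0 OR NOT 0)) IMPLIES ((NOT 0 AND 1) AND (1 IMPLIES NOT 1))) -> 0
  row 11 [01011]: ((1 AND (0 OR NOT 0)) IMPLIES ((NOT 0 AND 1) AND (1 IMPLIES NOT 1))) -> 0
  row 12 [01100]: ((0 AND (1 OR NOT 0)) IMPLIES ((NOT 0 AND 1) AND (1 IMPLIES NOT 0))) -> 1
  row 13 [01101]: ((0 AND (1 OR NOT 0)) IMPLIES ((NOT 0 AND 1) AND (1 IMPLIES NOT 0))) -> 1
  row 14 [01110]: ((1 AND (1 OR NOT 0)) IMPLIES ((NOT 0 AND 1) AND (1 IMPLIES NOT 1))) -> 0
  row 15 [01111]: ((1 AND (1 OR NOT 0)) IMPLIES ((NOT 0 AND 1) AND (1 IMPLIES NOT 1))) -> 0
  row 16 [10000]: ((0 AND (0 OR NOT 1)) IMPLIES ((NOT 1 AND 0) AND (0 IMPLIES NOT 0))) -> 1
  row 17 [10001]: ((0 AND (0 OR NOT 1)) IMPLIES ((NOT 1 AND 0) AND (0 IMPLIES NOT 0))) -> 1
  row 18 [10010]: ((1 AND (0 OR NOT 1)) IMPLIES ((NOT 1 AND 0) AND (0 IMPLIES NOT 1))) -> 1
  row 19 [10011]: ((1 AND (0 OR NOT 1)) IMPLIES ((NOT 1 AND 0) AND (0 IMPLIES NOT 1))) -> 1
  row 20 [10100]: ((0 AND (1 OR NOT 1)) IMPLIES ((NOT 1 AND 0) AND (0 IMPLIES NOT 0))) -> 1
  row 21 [10101]: ((0 AND (1 OR NOT 1)) IMPLIES ((NOT 1 AND 0) AND (0 IMPLIES NOT 0))) -> 1
  row 22 [10110]: ((1 AND (1 OR NOT 1)) IMPLIES ((NOT 1 AND 0) AND (0 IMPLIES NOT 1))) -> 0
  row 23 [10111]: ((1 AND (1 OR NOT 1)) IMPLIES ((NOT 1 AND 0) AND (0 IMPLIES NOT 1))) -> 0
  row 24 [11000]: ((0 AND (0 OR NOT 1)) IMPLIES ((NOT 1 AND 1) AND (1 IMPLIES NOT 0))) -> 1
  row 25 [11001]: ((0 AND (0 OR NOT 1)) IMPLIES ((NOT 1 AND 1) AND (1 IMPLIES NOT 0))) -> 1
  row 26 [11010]: ((1 AND (0 OR NOT 1)) IMPLIES ((NOT 1 AND 1) AND (1 IMPLIES NOT 1))) -> 1
  row 27 [11011]: ((1 AND (0 OR NOT 1)) IMPLIES ((NOT 1 AND 1) AND (1 IMPLIES NOT 1))) -> 1
  row 28 [11100]: ((0 AND (1 OR NOT 1)) IMPLIES ((NOT 1 AND 1) AND (1 IMPLIES NOT 0))) -> 1
  row 29 [11101]: ((0 AND (1 OR NOT 1)) IMPLIES ((NOT 1 AND 1) AND (1 IMPLIES NOT 0))) -> 1
  row 30 [11110]: ((1 AND (1 OR NOT 1)) IMPLIES ((NOT 1 AND 1) AND (1 IMPLIES NOT 1))) -> 0
  row 31 [11111]: ((1 AND (1 OR NOT 1)) IMPLIES ((NOT 1 AND 1) AND (1 IMPLIES NOT 1))) -> 0
Full result column, 4 rows per line (a,b,c fixed per line; d,e runs 00..11 left to right):
  rows 0-3 [a,b,c=000]: 1100  = hex C
  rows 4-7 [a,b,c=001]: 1100  = hex C
  rows 8-11 [a,b,c=010]: 1100  = hex C
  rows 12-15 [a,b,c=011]: 1100  = hex C
  rows 16-19 [a,b,c=100]: 1111  = hex F
  rows 20-23 [a,b,c=101]: 1100  = hex C
  rows 24-27 [a,b,c=110]: 1111  = hex F
  rows 28-31 [a,b,c=111]: 1100  = hex C
Output column (row 0 .. row 31) = 11001100110011001111110011111100
Output column grouped in 4s = 1100 1100 1100 1100 1111 1100 1111 1100 = 0xCCCCFCFC
Convert to decimal digit by digit (value = value*16 + digit):
  C -> 12
  12*16 + 12 (C) = 204
  204*16 + 12 (C) = 3276
  3276*16 + 12 (C) = 52428
  52428*16 + 15 (F) = 838863
  838863*16 + 12 (C) = 13421820
  13421820*16 + 15 (F) = 214749135
  214749135*16 + 12 (C) = 3435986172
Decimal = 3435986172

3435986172


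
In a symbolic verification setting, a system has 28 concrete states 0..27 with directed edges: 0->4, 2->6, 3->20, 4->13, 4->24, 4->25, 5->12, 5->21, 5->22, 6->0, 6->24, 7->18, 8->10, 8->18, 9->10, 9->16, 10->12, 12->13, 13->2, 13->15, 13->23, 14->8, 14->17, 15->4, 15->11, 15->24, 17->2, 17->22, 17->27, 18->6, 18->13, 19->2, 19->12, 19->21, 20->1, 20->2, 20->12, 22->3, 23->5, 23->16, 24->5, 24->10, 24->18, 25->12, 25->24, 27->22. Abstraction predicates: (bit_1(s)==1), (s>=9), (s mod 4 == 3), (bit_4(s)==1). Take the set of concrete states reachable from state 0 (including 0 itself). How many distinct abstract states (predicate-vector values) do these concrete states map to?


BFS from 0:
Concrete reachable: {0, 1, 2, 3, 4, 5, 6, 10, 11, 12, 13, 15, 16, 18, 20, 21, 22, 23, 24, 25}
Abstract via predicates (bit_1(s)==1), (s>=9), (s mod 4 == 3), (bit_4(s)==1):
  (0,0,0,0) <- {0, 1, 4, 5}
  (0,1,0,0) <- {12, 13}
  (0,1,0,1) <- {16, 20, 21, 24, 25}
  (1,0,0,0) <- {2, 6}
  (1,0,1,0) <- {3}
  (1,1,0,0) <- {10}
  (1,1,0,1) <- {18, 22}
  (1,1,1,0) <- {11, 15}
  (1,1,1,1) <- {23}
Distinct abstract states = 9

9


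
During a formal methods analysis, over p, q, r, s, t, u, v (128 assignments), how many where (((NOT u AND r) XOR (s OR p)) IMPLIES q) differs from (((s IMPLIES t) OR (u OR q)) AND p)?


F1 = (((NOT u AND r) XOR (s OR p)) IMPLIES q)
F2 = (((s IMPLIES t) OR (u OR q)) AND p)
Evaluate both on each of 128 rows (bits = p,q,r,s,t,u,v):
  row 0 [0000000]: F1=1 F2=0 (differ) -> 1
  row 1 [0000001]: F1=1 F2=0 (differ) -> 1
  row 2 [0000010]: F1=1 F2=0 (differ) -> 1
  row 3 [0000011]: F1=1 F2=0 (differ) -> 1
  row 4 [0000100]: F1=1 F2=0 (differ) -> 1
  (every remaining row is evaluated the same way; all 128 results are listed next)
Full result column, 8 rows per line (p,q,r,s fixed per line; t,u,v runs 000..111 left to right):
  rows 0-7 [p,q,r,s=0000]: 11111111  (ones: 8)
  rows 8-15 [p,q,r,s=0001]: 00000000  (ones: 0)
  rows 16-23 [p,q,r,s=0010]: 00110011  (ones: 4)
  rows 24-31 [p,q,r,s=0011]: 11001100  (ones: 4)
  rows 32-39 [p,q,r,s=0100]: 11111111  (ones: 8)
  rows 40-47 [p,q,r,s=0101]: 11111111  (ones: 8)
  rows 48-55 [p,q,r,s=0110]: 11111111  (ones: 8)
  rows 56-63 [p,q,r,s=0111]: 11111111  (ones: 8)
  rows 64-71 [p,q,r,s=1000]: 11111111  (ones: 8)
  rows 72-79 [p,q,r,s=1001]: 00111111  (ones: 6)
  rows 80-87 [p,q,r,s=1010]: 00110011  (ones: 4)
  rows 88-95 [p,q,r,s=1011]: 11110011  (ones: 6)
  rows 96-103 [p,q,r,s=1100]: 00000000  (ones: 0)
  rows 104-111 [p,q,r,s=1101]: 00000000  (ones: 0)
  rows 112-119 [p,q,r,s=1110]: 00000000  (ones: 0)
  rows 120-127 [p,q,r,s=1111]: 00000000  (ones: 0)
Disagreements = 8+0+4+4+8+8+8+8+8+6+4+6+0+0+0+0 = 72

72


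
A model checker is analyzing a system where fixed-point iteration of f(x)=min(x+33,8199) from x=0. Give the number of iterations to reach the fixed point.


Step 1: x=0, cap=8199, increment=33
Step 2: x grows by 33 each step until capped at 8199; fixed point is x=8199
Step 3: iterations = ceil(8199/33) = 249

249


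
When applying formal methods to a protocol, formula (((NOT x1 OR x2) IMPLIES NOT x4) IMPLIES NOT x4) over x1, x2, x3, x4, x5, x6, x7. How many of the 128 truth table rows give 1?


Formula: (((NOT x1 OR x2) IMPLIES NOT x4) IMPLIES NOT x4) over 7 vars (128 rows)
Evaluate each row (x1, x2, x3, x4, x5, x6, x7 as bits, MSB first):
  row 0 [0000000]: (((NOT 0 OR 0) IMPLIES NOT 0) IMPLIES NOT 0) -> 1
  row 1 [0000001]: (((NOT 0 OR 0) IMPLIES NOT 0) IMPLIES NOT 0) -> 1
  row 2 [0000010]: (((NOT 0 OR 0) IMPLIES NOT 0) IMPLIES NOT 0) -> 1
  row 3 [0000011]: (((NOT 0 OR 0) IMPLIES NOT 0) IMPLIES NOT 0) -> 1
  row 4 [0000100]: (((NOT 0 OR 0) IMPLIES NOT 0) IMPLIES NOT 0) -> 1
  (every remaining row is evaluated the same way; all 128 results are listed next)
Full result column, 8 rows per line (x1,x2,x3,x4 fixed per line; x5,x6,x7 runs 000..111 left to right):
  rows 0-7 [x1,x2,x3,x4=0000]: 11111111  (ones: 8)
  rows 8-15 [x1,x2,x3,x4=0001]: 11111111  (ones: 8)
  rows 16-23 [x1,x2,x3,x4=0010]: 11111111  (ones: 8)
  rows 24-31 [x1,x2,x3,x4=0011]: 11111111  (ones: 8)
  rows 32-39 [x1,x2,x3,x4=0100]: 11111111  (ones: 8)
  rows 40-47 [x1,x2,x3,x4=0101]: 11111111  (ones: 8)
  rows 48-55 [x1,x2,x3,x4=0110]: 11111111  (ones: 8)
  rows 56-63 [x1,x2,x3,x4=0111]: 11111111  (ones: 8)
  rows 64-71 [x1,x2,x3,x4=1000]: 11111111  (ones: 8)
  rows 72-79 [x1,x2,x3,x4=1001]: 00000000  (ones: 0)
  rows 80-87 [x1,x2,x3,x4=1010]: 11111111  (ones: 8)
  rows 88-95 [x1,x2,x3,x4=1011]: 00000000  (ones: 0)
  rows 96-103 [x1,x2,x3,x4=1100]: 11111111  (ones: 8)
  rows 104-111 [x1,x2,x3,x4=1101]: 11111111  (ones: 8)
  rows 112-119 [x1,x2,x3,x4=1110]: 11111111  (ones: 8)
  rows 120-127 [x1,x2,x3,x4=1111]: 11111111  (ones: 8)
Count of 1-rows = 8+8+8+8+8+8+8+8+8+0+8+0+8+8+8+8 = 112

112


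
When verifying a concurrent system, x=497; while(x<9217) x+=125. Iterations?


Step 1: x goes from 497 toward 9217 by 125; the body runs while x<9217, so iterations = ceil((bound-start)/step)
Step 2: Distance=8720
Step 3: ceil(8720/125)=70

70


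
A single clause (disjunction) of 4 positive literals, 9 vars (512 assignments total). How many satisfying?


Step 1: Total=2^9=512
Step 2: Unsat when all 4 false: 2^5=32
Step 3: Sat=512-32=480

480


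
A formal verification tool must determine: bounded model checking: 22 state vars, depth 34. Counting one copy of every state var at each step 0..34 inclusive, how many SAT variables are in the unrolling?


BMC unrolls to depth k, creating one copy of each state var for steps 0..k.
Step count = 34 + 1 = 35 (steps 0 through 34)
Vars per step = 22
Total = 22 * 35 = 770

770


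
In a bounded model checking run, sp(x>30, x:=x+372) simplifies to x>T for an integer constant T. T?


Formula: sp(P, x:=E) = exists old_x. (x = E[old_x/x]) AND P[old_x/x] (old_x is the value of x before the assignment; eliminate old_x by solving x = E[old_x/x] for old_x)
Step 1: Precondition P: x>30, i.e. old_x > 30
Step 2: Assignment gives x = old_x + 372, so old_x = x - 372
Step 3: Substitute into P: x - 372 > 30
Step 4: Simplify: x > 30+372 = 402

402


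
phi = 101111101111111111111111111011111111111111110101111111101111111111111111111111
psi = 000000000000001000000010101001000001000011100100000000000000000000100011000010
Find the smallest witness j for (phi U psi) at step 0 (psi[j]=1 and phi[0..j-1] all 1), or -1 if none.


(phi U psi) at 0: need smallest j with psi[j]=1 and phi[i]=1 for all i in [0,j).
Scan from step 0:
  step 0: phi=1, psi=0 -> continue
  step 1: phi=0 -> phi-prefix broken from here
  step 14: psi=1 but phi already failed -> not a witness
  step 22: psi=1 but phi already failed -> not a witness
  step 24: psi=1 but phi already failed -> not a witness
  step 26: psi=1 but phi already failed -> not a witness
  step 29: psi=1 but phi already failed -> not a witness
  step 35: psi=1 but phi already failed -> not a witness
  step 40: psi=1 but phi already failed -> not a witness
  step 41: psi=1 but phi already failed -> not a witness
  step 42: psi=1 but phi already failed -> not a witness
  step 45: psi=1 but phi already failed -> not a witness
  step 66: psi=1 but phi already failed -> not a witness
  step 70: psi=1 but phi already failed -> not a witness
  step 71: psi=1 but phi already failed -> not a witness
  step 76: psi=1 but phi already failed -> not a witness
  end of trace: no witness -> -1
Witness step = -1

-1


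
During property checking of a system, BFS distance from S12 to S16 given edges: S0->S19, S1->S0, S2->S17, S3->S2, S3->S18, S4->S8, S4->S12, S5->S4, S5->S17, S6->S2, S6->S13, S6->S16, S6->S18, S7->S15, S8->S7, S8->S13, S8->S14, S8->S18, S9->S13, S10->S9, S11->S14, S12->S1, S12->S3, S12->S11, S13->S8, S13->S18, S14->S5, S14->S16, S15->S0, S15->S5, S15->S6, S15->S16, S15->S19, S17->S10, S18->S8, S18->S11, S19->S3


BFS layer-by-layer from S12:
  dist 0: {S12}
  dist 1: {S1, S3, S11}
  dist 2: {S0, S2, S14, S18}
  dist 3: {S5, S8, S16, S17, S19}
  -> S16 reached at distance 3
Shortest path length = 3

3


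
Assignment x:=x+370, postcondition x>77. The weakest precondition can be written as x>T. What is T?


Formula: wp(x:=E, P) = P[E/x] (substitute E for x in postcondition)
Step 1: Postcondition: x>77
Step 2: Substitute x+370 for x: x+370>77
Step 3: Solve for x: x > 77-370 = -293

-293


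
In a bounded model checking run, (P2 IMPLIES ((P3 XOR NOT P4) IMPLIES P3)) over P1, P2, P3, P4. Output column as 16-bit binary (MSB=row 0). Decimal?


Formula: (P2 IMPLIES ((P3 XOR NOT P4) IMPLIES P3)) over P1, P2, P3, P4 (16 rows)
Evaluate each row (bits = P1,P2,P3,P4, MSB first):
  row 0 [0000]: (0 IMPLIES ((0 XOR NOT 0) IMPLIES 0)) -> 1
  row 1 [0001]: (0 IMPLIES ((0 XOR NOT 1) IMPLIES 0)) -> 1
  row 2 [0010]: (0 IMPLIES ((1 XOR NOT 0) IMPLIES 1)) -> 1
  row 3 [0011]: (0 IMPLIES ((1 XOR NOT 1) IMPLIES 1)) -> 1
  row 4 [0100]: (1 IMPLIES ((0 XOR NOT 0) IMPLIES 0)) -> 0
  row 5 [0101]: (1 IMPLIES ((0 XOR NOT 1) IMPLIES 0)) -> 1
  row 6 [0110]: (1 IMPLIES ((1 XOR NOT 0) IMPLIES 1)) -> 1
  row 7 [0111]: (1 IMPLIES ((1 XOR NOT 1) IMPLIES 1)) -> 1
  row 8 [1000]: (0 IMPLIES ((0 XOR NOT 0) IMPLIES 0)) -> 1
  row 9 [1001]: (0 IMPLIES ((0 XOR NOT 1) IMPLIES 0)) -> 1
  row 10 [1010]: (0 IMPLIES ((1 XOR NOT 0) IMPLIES 1)) -> 1
  row 11 [1011]: (0 IMPLIES ((1 XOR NOT 1) IMPLIES 1)) -> 1
  row 12 [1100]: (1 IMPLIES ((0 XOR NOT 0) IMPLIES 0)) -> 0
  row 13 [1101]: (1 IMPLIES ((0 XOR NOT 1) IMPLIES 0)) -> 1
  row 14 [1110]: (1 IMPLIES ((1 XOR NOT 0) IMPLIES 1)) -> 1
  row 15 [1111]: (1 IMPLIES ((1 XOR NOT 1) IMPLIES 1)) -> 1
Full result column, 4 rows per line (P1,P2 fixed per line; P3,P4 runs 00..11 left to right):
  rows 0-3 [P1,P2=00]: 1111  = hex F
  rows 4-7 [P1,P2=01]: 0111  = hex 7
  rows 8-11 [P1,P2=10]: 1111  = hex F
  rows 12-15 [P1,P2=11]: 0111  = hex 7
Output column (row 0 .. row 15) = 1111011111110111
Output column grouped in 4s = 1111 0111 1111 0111 = 0xF7F7
Convert to decimal digit by digit (value = value*16 + digit):
  F -> 15
  15*16 + 7 = 247
  247*16 + 15 (F) = 3967
  3967*16 + 7 = 63479
Decimal = 63479

63479


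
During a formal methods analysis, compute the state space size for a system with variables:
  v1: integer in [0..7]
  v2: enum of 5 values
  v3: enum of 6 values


State space = product of domain sizes of all variables.
Domain sizes:
  v1 (integer in [0..7]): 8
  v2 (enum of 5 values): 5
  v3 (enum of 6 values): 6
Product = 8 * 5 * 6 = 240

240


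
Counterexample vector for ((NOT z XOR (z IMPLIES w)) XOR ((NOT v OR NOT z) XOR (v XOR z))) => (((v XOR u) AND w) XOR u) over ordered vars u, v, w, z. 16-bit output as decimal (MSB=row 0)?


F1 = ((NOT z XOR (z IMPLIES w)) XOR ((NOT v OR NOT z) XOR (v XOR z)))
F2 = (((v XOR u) AND w) XOR u)
Counterexample to F1=>F2 is where F1=1 and F2=0.
Evaluate each row (bits = u,v,w,z, MSB first):
  row 0 [0000]: F1=1 F2=0 -> F1&~F2 -> 1
  row 1 [0001]: F1=0 F2=0 -> F1&~F2 -> 0
  row 2 [0010]: F1=1 F2=0 -> F1&~F2 -> 1
  row 3 [0011]: F1=1 F2=0 -> F1&~F2 -> 1
  row 4 [0100]: F1=0 F2=0 -> F1&~F2 -> 0
  row 5 [0101]: F1=0 F2=0 -> F1&~F2 -> 0
  row 6 [0110]: F1=0 F2=1 -> F1&~F2 -> 0
  row 7 [0111]: F1=1 F2=1 -> F1&~F2 -> 0
  row 8 [1000]: F1=1 F2=1 -> F1&~F2 -> 0
  row 9 [1001]: F1=0 F2=1 -> F1&~F2 -> 0
  row 10 [1010]: F1=1 F2=0 -> F1&~F2 -> 1
  row 11 [1011]: F1=1 F2=0 -> F1&~F2 -> 1
  row 12 [1100]: F1=0 F2=1 -> F1&~F2 -> 0
  row 13 [1101]: F1=0 F2=1 -> F1&~F2 -> 0
  row 14 [1110]: F1=0 F2=1 -> F1&~F2 -> 0
  row 15 [1111]: F1=1 F2=1 -> F1&~F2 -> 0
Full result column, 4 rows per line (u,v fixed per line; w,z runs 00..11 left to right):
  rows 0-3 [u,v=00]: 1011  = hex B
  rows 4-7 [u,v=01]: 0000  = hex 0
  rows 8-11 [u,v=10]: 0011  = hex 3
  rows 12-15 [u,v=11]: 0000  = hex 0
Counterexample vector (row 0 .. row 15) = 1011000000110000
Output column grouped in 4s = 1011 0000 0011 0000 = 0xB030
Convert to decimal digit by digit (value = value*16 + digit):
  B -> 11
  11*16 + 0 = 176
  176*16 + 3 = 2819
  2819*16 + 0 = 45104
Decimal = 45104

45104


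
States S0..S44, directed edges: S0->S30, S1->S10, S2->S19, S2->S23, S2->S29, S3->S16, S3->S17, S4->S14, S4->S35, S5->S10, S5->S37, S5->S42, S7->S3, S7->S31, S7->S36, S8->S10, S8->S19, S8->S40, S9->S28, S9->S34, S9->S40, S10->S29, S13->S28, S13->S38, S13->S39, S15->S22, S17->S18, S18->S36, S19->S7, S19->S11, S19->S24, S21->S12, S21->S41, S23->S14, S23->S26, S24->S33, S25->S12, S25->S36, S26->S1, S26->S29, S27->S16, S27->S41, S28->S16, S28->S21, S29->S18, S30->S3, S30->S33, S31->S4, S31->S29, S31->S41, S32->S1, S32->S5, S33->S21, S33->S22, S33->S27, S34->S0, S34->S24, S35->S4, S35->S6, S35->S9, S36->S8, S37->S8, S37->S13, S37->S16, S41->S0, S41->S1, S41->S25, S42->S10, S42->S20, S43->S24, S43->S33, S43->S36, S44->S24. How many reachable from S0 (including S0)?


BFS from S0:
  layer 0: {S0}
  layer 1: {S30}
  layer 2: {S3, S33}
  layer 3: {S16, S17, S21, S22, S27}
  layer 4: {S12, S18, S41}
  layer 5: {S1, S25, S36}
  layer 6: {S8, S10}
  layer 7: {S19, S29, S40}
  layer 8: {S7, S11, S24}
  layer 9: {S31}
  layer 10: {S4}
  layer 11: {S14, S35}
  layer 12: {S6, S9}
  layer 13: {S28, S34}
Reachable set: {S0, S1, S3, S4, S6, S7, S8, S9, S10, S11, S12, S14, S16, S17, S18, S19, S21, S22, S24, S25, S27, S28, S29, S30, S31, S33, S34, S35, S36, S40, S41}
Count = 31

31


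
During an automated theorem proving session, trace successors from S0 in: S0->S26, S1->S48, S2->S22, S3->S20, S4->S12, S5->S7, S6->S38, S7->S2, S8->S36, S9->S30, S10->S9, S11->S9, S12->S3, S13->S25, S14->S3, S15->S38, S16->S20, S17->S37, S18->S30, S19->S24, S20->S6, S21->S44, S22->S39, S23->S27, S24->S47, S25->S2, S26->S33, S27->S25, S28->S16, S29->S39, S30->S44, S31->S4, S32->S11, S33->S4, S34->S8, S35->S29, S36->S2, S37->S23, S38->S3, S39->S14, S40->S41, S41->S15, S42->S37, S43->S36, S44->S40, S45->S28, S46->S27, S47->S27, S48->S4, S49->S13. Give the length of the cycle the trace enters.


Trace from S0 until a state repeats:
  S0 -> S26 -> S33 -> S4 -> S12 -> S3 -> S20 -> S6 -> S38 -> S3
S3 first seen at step 5, revisited at step 9.
Cycle length = 9 - 5 = 4

4


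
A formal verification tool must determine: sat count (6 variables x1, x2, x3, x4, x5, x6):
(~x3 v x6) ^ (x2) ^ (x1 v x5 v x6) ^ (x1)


CNF with 4 clauses over 6 vars (64 assignments).
An assignment satisfies CNF iff every clause has >=1 true literal.
Check each row (bits = x1,x2,x3,x4,x5,x6; clause T/F shown):
  row 0 [000000]: clauses=TFFF -> 0
  row 1 [000001]: clauses=TFTF -> 0
  row 2 [000010]: clauses=TFTF -> 0
  row 3 [000011]: clauses=TFTF -> 0
  row 4 [000100]: clauses=TFFF -> 0
  (every remaining row is evaluated the same way; all 64 results are listed next)
Full result column, 8 rows per line (x1,x2,x3 fixed per line; x4,x5,x6 runs 000..111 left to right):
  rows 0-7 [x1,x2,x3=000]: 00000000  (ones: 0)
  rows 8-15 [x1,x2,x3=001]: 00000000  (ones: 0)
  rows 16-23 [x1,x2,x3=010]: 00000000  (ones: 0)
  rows 24-31 [x1,x2,x3=011]: 00000000  (ones: 0)
  rows 32-39 [x1,x2,x3=100]: 00000000  (ones: 0)
  rows 40-47 [x1,x2,x3=101]: 00000000  (ones: 0)
  rows 48-55 [x1,x2,x3=110]: 11111111  (ones: 8)
  rows 56-63 [x1,x2,x3=111]: 01010101  (ones: 4)
Satisfying assignments = 0+0+0+0+0+0+8+4 = 12

12


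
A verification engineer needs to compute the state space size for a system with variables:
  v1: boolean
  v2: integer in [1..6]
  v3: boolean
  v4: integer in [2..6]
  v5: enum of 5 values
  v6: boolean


State space = product of domain sizes of all variables.
Domain sizes:
  v1 (boolean): 2
  v2 (integer in [1..6]): 6
  v3 (boolean): 2
  v4 (integer in [2..6]): 5
  v5 (enum of 5 values): 5
  v6 (boolean): 2
Product = 2 * 6 * 2 * 5 * 5 * 2 = 1200

1200


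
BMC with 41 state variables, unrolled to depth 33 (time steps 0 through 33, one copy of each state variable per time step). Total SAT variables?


BMC unrolls to depth k, creating one copy of each state var for steps 0..k.
Step count = 33 + 1 = 34 (steps 0 through 33)
Vars per step = 41
Total = 41 * 34 = 1394

1394


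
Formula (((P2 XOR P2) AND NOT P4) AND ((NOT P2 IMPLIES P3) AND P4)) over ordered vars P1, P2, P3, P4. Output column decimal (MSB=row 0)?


Formula: (((P2 XOR P2) AND NOT P4) AND ((NOT P2 IMPLIES P3) AND P4)) over P1, P2, P3, P4 (16 rows)
Evaluate each row (bits = P1,P2,P3,P4, MSB first):
  row 0 [0000]: (((0 XOR 0) AND NOT 0) AND ((NOT 0 IMPLIES 0) AND 0)) -> 0
  row 1 [0001]: (((0 XOR 0) AND NOT 1) AND ((NOT 0 IMPLIES 0) AND 1)) -> 0
  row 2 [0010]: (((0 XOR 0) AND NOT 0) AND ((NOT 0 IMPLIES 1) AND 0)) -> 0
  row 3 [0011]: (((0 XOR 0) AND NOT 1) AND ((NOT 0 IMPLIES 1) AND 1)) -> 0
  row 4 [0100]: (((1 XOR 1) AND NOT 0) AND ((NOT 1 IMPLIES 0) AND 0)) -> 0
  row 5 [0101]: (((1 XOR 1) AND NOT 1) AND ((NOT 1 IMPLIES 0) AND 1)) -> 0
  row 6 [0110]: (((1 XOR 1) AND NOT 0) AND ((NOT 1 IMPLIES 1) AND 0)) -> 0
  row 7 [0111]: (((1 XOR 1) AND NOT 1) AND ((NOT 1 IMPLIES 1) AND 1)) -> 0
  row 8 [1000]: (((0 XOR 0) AND NOT 0) AND ((NOT 0 IMPLIES 0) AND 0)) -> 0
  row 9 [1001]: (((0 XOR 0) AND NOT 1) AND ((NOT 0 IMPLIES 0) AND 1)) -> 0
  row 10 [1010]: (((0 XOR 0) AND NOT 0) AND ((NOT 0 IMPLIES 1) AND 0)) -> 0
  row 11 [1011]: (((0 XOR 0) AND NOT 1) AND ((NOT 0 IMPLIES 1) AND 1)) -> 0
  row 12 [1100]: (((1 XOR 1) AND NOT 0) AND ((NOT 1 IMPLIES 0) AND 0)) -> 0
  row 13 [1101]: (((1 XOR 1) AND NOT 1) AND ((NOT 1 IMPLIES 0) AND 1)) -> 0
  row 14 [1110]: (((1 XOR 1) AND NOT 0) AND ((NOT 1 IMPLIES 1) AND 0)) -> 0
  row 15 [1111]: (((1 XOR 1) AND NOT 1) AND ((NOT 1 IMPLIES 1) AND 1)) -> 0
Full result column, 4 rows per line (P1,P2 fixed per line; P3,P4 runs 00..11 left to right):
  rows 0-3 [P1,P2=00]: 0000  = hex 0
  rows 4-7 [P1,P2=01]: 0000  = hex 0
  rows 8-11 [P1,P2=10]: 0000  = hex 0
  rows 12-15 [P1,P2=11]: 0000  = hex 0
Output column (row 0 .. row 15) = 0000000000000000
Output column grouped in 4s = 0000 0000 0000 0000 = 0x0000
Convert to decimal digit by digit (value = value*16 + digit):
  0 -> 0
  0*16 + 0 = 0
  0*16 + 0 = 0
  0*16 + 0 = 0
Decimal = 0

0


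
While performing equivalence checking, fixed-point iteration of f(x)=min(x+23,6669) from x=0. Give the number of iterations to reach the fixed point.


Step 1: x=0, cap=6669, increment=23
Step 2: x grows by 23 each step until capped at 6669; fixed point is x=6669
Step 3: iterations = ceil(6669/23) = 290

290


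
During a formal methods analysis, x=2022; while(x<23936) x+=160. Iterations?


Step 1: x goes from 2022 toward 23936 by 160; the body runs while x<23936, so iterations = ceil((bound-start)/step)
Step 2: Distance=21914
Step 3: ceil(21914/160)=137

137


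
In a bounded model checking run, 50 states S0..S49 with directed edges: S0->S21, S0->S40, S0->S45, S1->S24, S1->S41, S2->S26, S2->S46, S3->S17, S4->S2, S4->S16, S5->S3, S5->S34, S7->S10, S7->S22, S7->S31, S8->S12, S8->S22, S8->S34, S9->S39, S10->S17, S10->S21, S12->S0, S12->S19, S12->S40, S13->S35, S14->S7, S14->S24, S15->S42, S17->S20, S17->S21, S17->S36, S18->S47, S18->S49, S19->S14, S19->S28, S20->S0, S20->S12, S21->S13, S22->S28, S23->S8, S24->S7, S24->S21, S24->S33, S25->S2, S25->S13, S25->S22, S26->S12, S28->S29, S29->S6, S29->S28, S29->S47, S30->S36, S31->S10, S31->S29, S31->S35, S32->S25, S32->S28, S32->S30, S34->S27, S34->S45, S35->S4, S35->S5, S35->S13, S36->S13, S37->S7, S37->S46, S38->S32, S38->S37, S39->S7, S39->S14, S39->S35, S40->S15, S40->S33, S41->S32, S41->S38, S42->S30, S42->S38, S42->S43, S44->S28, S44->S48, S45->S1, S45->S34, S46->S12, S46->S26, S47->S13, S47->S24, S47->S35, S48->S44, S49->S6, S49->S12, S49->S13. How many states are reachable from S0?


BFS from S0:
  layer 0: {S0}
  layer 1: {S21, S40, S45}
  layer 2: {S1, S13, S15, S33, S34}
  layer 3: {S24, S27, S35, S41, S42}
  layer 4: {S4, S5, S7, S30, S32, S38, S43}
  layer 5: {S2, S3, S10, S16, S22, S25, S28, S31, S36, S37}
  layer 6: {S17, S26, S29, S46}
  layer 7: {S6, S12, S20, S47}
  layer 8: {S19}
  layer 9: {S14}
Reachable set: {S0, S1, S2, S3, S4, S5, S6, S7, S10, S12, S13, S14, S15, S16, S17, S19, S20, S21, S22, S24, S25, S26, S27, S28, S29, S30, S31, S32, S33, S34, S35, S36, S37, S38, S40, S41, S42, S43, S45, S46, S47}
Count = 41

41


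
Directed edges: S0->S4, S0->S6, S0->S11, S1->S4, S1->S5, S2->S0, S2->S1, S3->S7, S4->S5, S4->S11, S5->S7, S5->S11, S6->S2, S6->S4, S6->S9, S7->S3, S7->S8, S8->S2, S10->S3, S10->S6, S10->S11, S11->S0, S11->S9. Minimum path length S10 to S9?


BFS layer-by-layer from S10:
  dist 0: {S10}
  dist 1: {S3, S6, S11}
  dist 2: {S0, S2, S4, S7, S9}
  -> S9 reached at distance 2
Shortest path length = 2

2


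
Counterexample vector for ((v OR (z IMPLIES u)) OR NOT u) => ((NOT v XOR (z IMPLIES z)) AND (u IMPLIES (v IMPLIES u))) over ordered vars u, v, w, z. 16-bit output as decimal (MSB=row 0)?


F1 = ((v OR (z IMPLIES u)) OR NOT u)
F2 = ((NOT v XOR (z IMPLIES z)) AND (u IMPLIES (v IMPLIES u)))
Counterexample to F1=>F2 is where F1=1 and F2=0.
Evaluate each row (bits = u,v,w,z, MSB first):
  row 0 [0000]: F1=1 F2=0 -> F1&~F2 -> 1
  row 1 [0001]: F1=1 F2=0 -> F1&~F2 -> 1
  row 2 [0010]: F1=1 F2=0 -> F1&~F2 -> 1
  row 3 [0011]: F1=1 F2=0 -> F1&~F2 -> 1
  row 4 [0100]: F1=1 F2=1 -> F1&~F2 -> 0
  row 5 [0101]: F1=1 F2=1 -> F1&~F2 -> 0
  row 6 [0110]: F1=1 F2=1 -> F1&~F2 -> 0
  row 7 [0111]: F1=1 F2=1 -> F1&~F2 -> 0
  row 8 [1000]: F1=1 F2=0 -> F1&~F2 -> 1
  row 9 [1001]: F1=1 F2=0 -> F1&~F2 -> 1
  row 10 [1010]: F1=1 F2=0 -> F1&~F2 -> 1
  row 11 [1011]: F1=1 F2=0 -> F1&~F2 -> 1
  row 12 [1100]: F1=1 F2=1 -> F1&~F2 -> 0
  row 13 [1101]: F1=1 F2=1 -> F1&~F2 -> 0
  row 14 [1110]: F1=1 F2=1 -> F1&~F2 -> 0
  row 15 [1111]: F1=1 F2=1 -> F1&~F2 -> 0
Full result column, 4 rows per line (u,v fixed per line; w,z runs 00..11 left to right):
  rows 0-3 [u,v=00]: 1111  = hex F
  rows 4-7 [u,v=01]: 0000  = hex 0
  rows 8-11 [u,v=10]: 1111  = hex F
  rows 12-15 [u,v=11]: 0000  = hex 0
Counterexample vector (row 0 .. row 15) = 1111000011110000
Output column grouped in 4s = 1111 0000 1111 0000 = 0xF0F0
Convert to decimal digit by digit (value = value*16 + digit):
  F -> 15
  15*16 + 0 = 240
  240*16 + 15 (F) = 3855
  3855*16 + 0 = 61680
Decimal = 61680

61680


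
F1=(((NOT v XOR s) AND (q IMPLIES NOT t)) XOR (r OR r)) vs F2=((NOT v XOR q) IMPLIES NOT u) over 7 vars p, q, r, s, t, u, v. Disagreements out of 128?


F1 = (((NOT v XOR s) AND (q IMPLIES NOT t)) XOR (r OR r))
F2 = ((NOT v XOR q) IMPLIES NOT u)
Evaluate both on each of 128 rows (bits = p,q,r,s,t,u,v):
  row 0 [0000000]: F1=1 F2=1 -> 0
  row 1 [0000001]: F1=0 F2=1 (differ) -> 1
  row 2 [0000010]: F1=1 F2=0 (differ) -> 1
  row 3 [0000011]: F1=0 F2=1 (differ) -> 1
  row 4 [0000100]: F1=1 F2=1 -> 0
  (every remaining row is evaluated the same way; all 128 results are listed next)
Full result column, 8 rows per line (p,q,r,s fixed per line; t,u,v runs 000..111 left to right):
  rows 0-7 [p,q,r,s=0000]: 01110111  (ones: 6)
  rows 8-15 [p,q,r,s=0001]: 10001000  (ones: 2)
  rows 16-23 [p,q,r,s=0010]: 10001000  (ones: 2)
  rows 24-31 [p,q,r,s=0011]: 01110111  (ones: 6)
  rows 32-39 [p,q,r,s=0100]: 01001110  (ones: 4)
  rows 40-47 [p,q,r,s=0101]: 10111110  (ones: 6)
  rows 48-55 [p,q,r,s=0110]: 10110001  (ones: 4)
  rows 56-63 [p,q,r,s=0111]: 01000001  (ones: 2)
  rows 64-71 [p,q,r,s=1000]: 01110111  (ones: 6)
  rows 72-79 [p,q,r,s=1001]: 10001000  (ones: 2)
  rows 80-87 [p,q,r,s=1010]: 10001000  (ones: 2)
  rows 88-95 [p,q,r,s=1011]: 01110111  (ones: 6)
  rows 96-103 [p,q,r,s=1100]: 01001110  (ones: 4)
  rows 104-111 [p,q,r,s=1101]: 10111110  (ones: 6)
  rows 112-119 [p,q,r,s=1110]: 10110001  (ones: 4)
  rows 120-127 [p,q,r,s=1111]: 01000001  (ones: 2)
Disagreements = 6+2+2+6+4+6+4+2+6+2+2+6+4+6+4+2 = 64

64
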